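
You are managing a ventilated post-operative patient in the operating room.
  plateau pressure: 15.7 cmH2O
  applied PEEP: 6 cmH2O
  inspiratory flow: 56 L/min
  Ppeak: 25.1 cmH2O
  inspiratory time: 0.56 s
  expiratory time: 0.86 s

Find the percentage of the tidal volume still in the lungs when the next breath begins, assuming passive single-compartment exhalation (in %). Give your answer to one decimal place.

20.5

Flow: 56 L/min ÷ 60 = 0.9333 L/s.
Vt = flow × Ti = 0.9333 L/s × 0.56 s × 1000 mL/L = 522.65 mL.
R = (PIP − Pplat)/V̇ = (25.1 − 15.7) / 0.9333 = 9.4/0.9333 = 10.072 cmH2O·s/L.
C = Vt/(Pplat − PEEP) = 522.65 / (15.7 − 6) = 522.65/9.7 = 53.881 mL/cmH2O.
τ = R × C = 10.072 × 0.05388 L/cmH2O = 0.5427 s.
Fraction remaining at end-expiration = e^(−Te/τ) = e^(−0.86/0.5427) = 0.205 → 20.5%.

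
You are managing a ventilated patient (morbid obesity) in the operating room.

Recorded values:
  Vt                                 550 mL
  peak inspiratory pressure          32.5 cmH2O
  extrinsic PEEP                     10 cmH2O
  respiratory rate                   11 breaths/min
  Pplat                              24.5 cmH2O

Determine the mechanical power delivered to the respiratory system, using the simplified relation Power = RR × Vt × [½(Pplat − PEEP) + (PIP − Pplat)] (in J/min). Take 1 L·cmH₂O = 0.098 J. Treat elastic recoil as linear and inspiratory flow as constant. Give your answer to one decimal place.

9.0

Per-breath work = Vt × [½(Pplat−PEEP) + (PIP−Pplat)] = 0.550 × [0.5×14.5 + 8.0] = 0.550 × 15.25 = 8.388 L·cmH2O.
Power = 11 × 8.388 = 92.268 L·cmH2O/min.
× 0.098 J/(L·cmH2O) → 9.042 J/min.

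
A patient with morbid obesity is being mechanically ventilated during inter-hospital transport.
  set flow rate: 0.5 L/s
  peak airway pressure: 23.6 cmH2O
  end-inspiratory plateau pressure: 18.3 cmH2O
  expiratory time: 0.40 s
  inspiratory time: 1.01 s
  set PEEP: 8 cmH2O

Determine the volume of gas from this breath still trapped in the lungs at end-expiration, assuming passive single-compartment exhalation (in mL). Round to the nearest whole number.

Vt = flow × Ti = 0.5 L/s × 1.01 s × 1000 mL/L = 505.0 mL.
R = (PIP − Pplat)/V̇ = (23.6 − 18.3) / 0.5 = 5.3/0.5 = 10.6 cmH2O·s/L.
C = Vt/(Pplat − PEEP) = 505.0 / (18.3 − 8) = 505.0/10.3 = 49.029 mL/cmH2O.
τ = R × C = 10.6 × 0.04903 L/cmH2O = 0.5197 s.
Fraction remaining = e^(−Te/τ) = e^(−0.40/0.5197) = 0.4632.
Trapped volume = 505.0 × 0.4632 = 233.92 mL.

234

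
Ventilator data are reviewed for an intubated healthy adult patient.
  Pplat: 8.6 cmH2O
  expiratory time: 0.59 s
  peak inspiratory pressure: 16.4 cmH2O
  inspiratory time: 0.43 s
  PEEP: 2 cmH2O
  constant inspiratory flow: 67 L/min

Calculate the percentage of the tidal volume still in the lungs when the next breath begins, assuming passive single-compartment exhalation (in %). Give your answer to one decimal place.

Flow: 67 L/min ÷ 60 = 1.1167 L/s.
Vt = flow × Ti = 1.1167 L/s × 0.43 s × 1000 mL/L = 480.18 mL.
R = (PIP − Pplat)/V̇ = (16.4 − 8.6) / 1.1167 = 7.8/1.1167 = 6.985 cmH2O·s/L.
C = Vt/(Pplat − PEEP) = 480.18 / (8.6 − 2) = 480.18/6.6 = 72.755 mL/cmH2O.
τ = R × C = 6.985 × 0.07276 L/cmH2O = 0.5082 s.
Fraction remaining at end-expiration = e^(−Te/τ) = e^(−0.59/0.5082) = 0.3132 → 31.32%.

31.3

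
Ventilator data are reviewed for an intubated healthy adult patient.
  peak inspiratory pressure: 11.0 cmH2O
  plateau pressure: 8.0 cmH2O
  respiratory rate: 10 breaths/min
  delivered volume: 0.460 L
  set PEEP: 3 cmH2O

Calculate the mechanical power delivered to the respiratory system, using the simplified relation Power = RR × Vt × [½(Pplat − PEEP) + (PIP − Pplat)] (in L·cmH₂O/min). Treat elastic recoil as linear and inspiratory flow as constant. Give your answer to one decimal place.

Per-breath work = Vt × [½(Pplat−PEEP) + (PIP−Pplat)] = 0.460 × [0.5×5.0 + 3.0] = 0.460 × 5.5 = 2.53 L·cmH2O.
Power = 10 × 2.53 = 25.3 L·cmH2O/min.

25.3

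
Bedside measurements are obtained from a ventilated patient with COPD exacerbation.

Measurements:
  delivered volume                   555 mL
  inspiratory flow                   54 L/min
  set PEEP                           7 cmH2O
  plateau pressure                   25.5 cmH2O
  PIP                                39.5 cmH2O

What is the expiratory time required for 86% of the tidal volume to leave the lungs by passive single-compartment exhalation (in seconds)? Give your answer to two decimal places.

Flow: 54 L/min ÷ 60 = 0.9 L/s.
R = (PIP − Pplat)/V̇ = (39.5 − 25.5) / 0.9 = 14.0/0.9 = 15.556 cmH2O·s/L.
C = Vt/(Pplat − PEEP) = 555.0 / (25.5 − 7) = 555.0/18.5 = 30.0 mL/cmH2O.
τ = R × C = 15.556 × 0.03 L/cmH2O = 0.4667 s.
t = −τ·ln(1 − 0.86) = −0.4667·ln(0.14) = 0.9176 s.

0.92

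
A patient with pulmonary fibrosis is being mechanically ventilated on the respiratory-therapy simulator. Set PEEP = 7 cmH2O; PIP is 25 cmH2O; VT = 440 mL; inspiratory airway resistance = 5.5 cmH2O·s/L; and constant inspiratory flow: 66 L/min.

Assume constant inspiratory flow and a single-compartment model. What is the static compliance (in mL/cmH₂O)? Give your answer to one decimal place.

36.8

Flow: 66 L/min ÷ 60 = 1.1 L/s.
Equation of motion (constant flow): PIP = Vt/C + R·V̇ + PEEP.
Vt/C = PIP − R·V̇ − PEEP = 25 − 5.5×1.1 − 7 = 25 − 6.05 − 7 = 11.95 cmH2O.
C = Vt / 11.95 = 440 / 11.95 = 36.82 mL/cmH2O.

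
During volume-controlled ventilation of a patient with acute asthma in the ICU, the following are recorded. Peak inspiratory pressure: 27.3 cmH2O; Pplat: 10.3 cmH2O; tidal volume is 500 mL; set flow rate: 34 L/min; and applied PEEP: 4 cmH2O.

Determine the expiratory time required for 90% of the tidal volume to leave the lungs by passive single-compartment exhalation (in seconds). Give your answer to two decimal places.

5.48

Flow: 34 L/min ÷ 60 = 0.5667 L/s.
R = (PIP − Pplat)/V̇ = (27.3 − 10.3) / 0.5667 = 17.0/0.5667 = 29.998 cmH2O·s/L.
C = Vt/(Pplat − PEEP) = 500.0 / (10.3 − 4) = 500.0/6.3 = 79.365 mL/cmH2O.
τ = R × C = 29.998 × 0.07937 L/cmH2O = 2.381 s.
t = −τ·ln(1 − 0.90) = −2.381·ln(0.1) = 5.482 s.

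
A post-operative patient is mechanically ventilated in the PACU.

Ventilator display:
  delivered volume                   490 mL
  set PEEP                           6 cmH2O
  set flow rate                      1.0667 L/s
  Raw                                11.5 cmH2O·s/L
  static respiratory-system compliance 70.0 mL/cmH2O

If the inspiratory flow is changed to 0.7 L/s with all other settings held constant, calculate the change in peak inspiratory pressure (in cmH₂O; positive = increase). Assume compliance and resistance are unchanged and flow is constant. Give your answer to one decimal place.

-4.2

PIP = Vt/C + R·V̇ + PEEP (constant-flow equation of motion).
Only the resistive term changes: ΔPIP = R × ΔV̇ = 11.5 × (0.7 − 1.0667) = 11.5 × -0.3667 = -4.217 cmH2O.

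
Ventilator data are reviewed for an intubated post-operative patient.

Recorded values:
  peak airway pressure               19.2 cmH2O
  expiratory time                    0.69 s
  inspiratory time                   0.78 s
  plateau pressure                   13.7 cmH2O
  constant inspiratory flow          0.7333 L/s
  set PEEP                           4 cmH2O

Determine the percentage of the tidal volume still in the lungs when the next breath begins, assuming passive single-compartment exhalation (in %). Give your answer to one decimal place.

21.0

Vt = flow × Ti = 0.7333 L/s × 0.78 s × 1000 mL/L = 571.97 mL.
R = (PIP − Pplat)/V̇ = (19.2 − 13.7) / 0.7333 = 5.5/0.7333 = 7.5 cmH2O·s/L.
C = Vt/(Pplat − PEEP) = 571.97 / (13.7 − 4) = 571.97/9.7 = 58.966 mL/cmH2O.
τ = R × C = 7.5 × 0.05897 L/cmH2O = 0.4423 s.
Fraction remaining at end-expiration = e^(−Te/τ) = e^(−0.69/0.4423) = 0.2101 → 21.01%.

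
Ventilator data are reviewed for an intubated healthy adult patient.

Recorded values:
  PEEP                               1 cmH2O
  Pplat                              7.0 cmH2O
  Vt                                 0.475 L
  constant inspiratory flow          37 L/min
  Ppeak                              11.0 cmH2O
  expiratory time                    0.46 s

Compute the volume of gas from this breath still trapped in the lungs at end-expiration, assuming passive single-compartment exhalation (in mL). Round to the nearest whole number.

Flow: 37 L/min ÷ 60 = 0.6167 L/s.
R = (PIP − Pplat)/V̇ = (11.0 − 7.0) / 0.6167 = 4.0/0.6167 = 6.486 cmH2O·s/L.
C = Vt/(Pplat − PEEP) = 475.0 / (7.0 − 1) = 475.0/6.0 = 79.167 mL/cmH2O.
τ = R × C = 6.486 × 0.07917 L/cmH2O = 0.5135 s.
Fraction remaining = e^(−Te/τ) = e^(−0.46/0.5135) = 0.4083.
Trapped volume = 475.0 × 0.4083 = 193.94 mL.

194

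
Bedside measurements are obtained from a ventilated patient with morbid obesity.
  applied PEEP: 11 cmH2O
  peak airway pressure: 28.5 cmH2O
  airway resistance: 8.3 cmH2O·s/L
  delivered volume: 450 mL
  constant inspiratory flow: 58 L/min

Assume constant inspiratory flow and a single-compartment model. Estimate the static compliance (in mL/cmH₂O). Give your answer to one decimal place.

47.5

Flow: 58 L/min ÷ 60 = 0.9667 L/s.
Equation of motion (constant flow): PIP = Vt/C + R·V̇ + PEEP.
Vt/C = PIP − R·V̇ − PEEP = 28.5 − 8.3×0.9667 − 11 = 28.5 − 8.024 − 11 = 9.476 cmH2O.
C = Vt / 9.476 = 450 / 9.476 = 47.488 mL/cmH2O.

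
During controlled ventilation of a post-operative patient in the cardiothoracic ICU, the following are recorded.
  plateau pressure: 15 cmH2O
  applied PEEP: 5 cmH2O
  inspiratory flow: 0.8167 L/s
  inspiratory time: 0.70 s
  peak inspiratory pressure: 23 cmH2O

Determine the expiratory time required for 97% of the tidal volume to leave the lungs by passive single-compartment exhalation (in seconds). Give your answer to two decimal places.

Vt = flow × Ti = 0.8167 L/s × 0.70 s × 1000 mL/L = 571.69 mL.
R = (PIP − Pplat)/V̇ = (23 − 15) / 0.8167 = 8.0/0.8167 = 9.796 cmH2O·s/L.
C = Vt/(Pplat − PEEP) = 571.69 / (15 − 5) = 571.69/10.0 = 57.169 mL/cmH2O.
τ = R × C = 9.796 × 0.05717 L/cmH2O = 0.56 s.
t = −τ·ln(1 − 0.97) = −0.56·ln(0.03) = 1.964 s.

1.96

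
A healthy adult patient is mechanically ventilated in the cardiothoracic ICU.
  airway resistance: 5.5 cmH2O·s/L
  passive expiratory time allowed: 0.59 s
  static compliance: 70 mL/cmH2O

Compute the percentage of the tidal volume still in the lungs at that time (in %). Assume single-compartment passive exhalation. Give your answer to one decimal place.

τ = R × C = 5.5 × 70 mL/cmH2O = 5.5 × 0.070 L/cmH2O = 0.385 s.
Passive exhalation: V(t)/V₀ = e^(−t/τ) = e^(−0.59/0.385) = 0.216.
Fraction remaining = 0.216 → 21.6%.

21.6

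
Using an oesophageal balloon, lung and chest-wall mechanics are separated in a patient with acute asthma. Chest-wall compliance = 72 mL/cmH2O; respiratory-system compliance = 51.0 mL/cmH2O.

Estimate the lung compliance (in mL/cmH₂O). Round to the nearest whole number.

1/CL = 1/Crs − 1/Ccw.
1/CL = 1/51.0 − 1/72 = 0.005719.
CL = 174.86 mL/cmH2O.

175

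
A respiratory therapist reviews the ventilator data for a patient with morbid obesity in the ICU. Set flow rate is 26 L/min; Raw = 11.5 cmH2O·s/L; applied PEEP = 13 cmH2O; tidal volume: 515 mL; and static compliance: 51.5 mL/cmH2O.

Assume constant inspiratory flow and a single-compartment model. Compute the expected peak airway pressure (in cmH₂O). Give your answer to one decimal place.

Flow: 26 L/min ÷ 60 = 0.4333 L/s.
Equation of motion (constant flow): PIP = Vt/C + R·V̇ + PEEP.
PIP = 515/51.5 + 11.5×0.4333 + 13 = 10.0 + 4.983 + 13 = 27.983 cmH2O.

28.0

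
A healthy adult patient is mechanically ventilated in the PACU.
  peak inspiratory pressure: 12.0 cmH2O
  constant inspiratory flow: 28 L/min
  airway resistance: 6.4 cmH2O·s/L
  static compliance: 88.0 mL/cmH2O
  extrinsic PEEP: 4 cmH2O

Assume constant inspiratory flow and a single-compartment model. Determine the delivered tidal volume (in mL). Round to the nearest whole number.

Flow: 28 L/min ÷ 60 = 0.4667 L/s.
Equation of motion (constant flow): PIP = Vt/C + R·V̇ + PEEP.
Vt/C = PIP − R·V̇ − PEEP = 12.0 − 2.987 − 4 = 5.013 cmH2O.
Vt = C × 5.013 = 88.0 × 5.013 = 441.14 mL.

441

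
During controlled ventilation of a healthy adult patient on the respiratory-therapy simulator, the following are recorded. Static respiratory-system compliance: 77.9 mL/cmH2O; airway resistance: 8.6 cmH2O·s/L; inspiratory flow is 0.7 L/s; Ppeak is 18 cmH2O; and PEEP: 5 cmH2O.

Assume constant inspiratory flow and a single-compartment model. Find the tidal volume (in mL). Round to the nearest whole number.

544

Equation of motion (constant flow): PIP = Vt/C + R·V̇ + PEEP.
Vt/C = PIP − R·V̇ − PEEP = 18 − 6.02 − 5 = 6.98 cmH2O.
Vt = C × 6.98 = 77.9 × 6.98 = 543.74 mL.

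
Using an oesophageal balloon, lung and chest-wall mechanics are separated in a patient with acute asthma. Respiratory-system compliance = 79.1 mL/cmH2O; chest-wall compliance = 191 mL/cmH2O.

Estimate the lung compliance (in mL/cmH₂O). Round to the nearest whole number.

1/CL = 1/Crs − 1/Ccw.
1/CL = 1/79.1 − 1/191 = 0.007407.
CL = 135.01 mL/cmH2O.

135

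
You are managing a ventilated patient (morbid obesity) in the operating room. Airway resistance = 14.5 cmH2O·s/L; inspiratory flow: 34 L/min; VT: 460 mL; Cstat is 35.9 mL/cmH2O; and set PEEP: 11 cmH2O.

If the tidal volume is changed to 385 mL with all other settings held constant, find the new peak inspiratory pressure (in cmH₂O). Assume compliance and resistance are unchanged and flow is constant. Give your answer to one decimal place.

Flow: 34 L/min ÷ 60 = 0.5667 L/s.
PIP = Vt/C + R·V̇ + PEEP (constant-flow equation of motion).
Only the elastic term changes: ΔPIP = ΔVt / C = (385 − 460) / 35.9 = -2.089 cmH2O.
Original PIP = 460/35.9 + 14.5×0.5667 + 11 = 32.031 cmH2O; new PIP = 32.031 + (-2.089) = 29.942 cmH2O.

29.9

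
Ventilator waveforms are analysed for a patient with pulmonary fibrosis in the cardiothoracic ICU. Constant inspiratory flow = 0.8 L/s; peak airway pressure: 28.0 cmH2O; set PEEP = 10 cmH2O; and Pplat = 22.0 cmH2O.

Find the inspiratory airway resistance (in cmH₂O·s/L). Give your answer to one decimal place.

Raw = (PIP − Pplat) / flow = (28.0 − 22.0) / 0.8 = 6.0 / 0.8 = 7.5 cmH2O·s/L.

7.5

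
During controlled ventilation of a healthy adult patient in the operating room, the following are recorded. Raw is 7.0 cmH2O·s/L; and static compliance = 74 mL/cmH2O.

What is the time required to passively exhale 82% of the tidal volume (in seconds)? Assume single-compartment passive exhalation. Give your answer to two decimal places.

0.89

τ = R × C = 7.0 × 74 mL/cmH2O = 7.0 × 0.074 L/cmH2O = 0.518 s.
Exhaled fraction f = 1 − e^(−t/τ) → t = −τ·ln(1 − f) = −0.518·ln(0.18) = 0.8883 s.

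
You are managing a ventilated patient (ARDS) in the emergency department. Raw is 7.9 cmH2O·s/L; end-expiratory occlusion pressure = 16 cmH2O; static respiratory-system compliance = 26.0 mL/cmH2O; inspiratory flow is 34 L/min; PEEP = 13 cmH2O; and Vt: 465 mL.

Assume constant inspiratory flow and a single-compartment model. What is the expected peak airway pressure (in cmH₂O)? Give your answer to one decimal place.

38.4

Flow: 34 L/min ÷ 60 = 0.5667 L/s.
Total PEEP = 16 cmH2O (set 13 + intrinsic 3); this is the baseline alveolar pressure.
Equation of motion (constant flow): PIP = Vt/C + R·V̇ + PEEP.
PIP = 465/26.0 + 7.9×0.5667 + 16 = 17.885 + 4.477 + 16 = 38.362 cmH2O.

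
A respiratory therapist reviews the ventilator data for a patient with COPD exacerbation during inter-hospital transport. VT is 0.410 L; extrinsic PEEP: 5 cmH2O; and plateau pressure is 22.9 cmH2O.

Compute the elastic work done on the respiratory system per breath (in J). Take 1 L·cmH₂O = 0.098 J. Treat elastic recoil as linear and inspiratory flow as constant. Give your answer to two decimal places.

Elastic work ≈ ½ × (Pplat − PEEP) × Vt = 0.5 × (22.9 − 5) × 0.410 L = 0.5 × 17.9 × 0.410 = 3.67 L·cmH2O.
× 0.098 J/(L·cmH2O) → 0.3597 J.

0.36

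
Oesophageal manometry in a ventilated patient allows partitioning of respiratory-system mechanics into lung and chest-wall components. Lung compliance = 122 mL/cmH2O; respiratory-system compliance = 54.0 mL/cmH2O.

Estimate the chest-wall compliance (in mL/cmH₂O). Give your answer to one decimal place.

96.9

1/Ccw = 1/Crs − 1/CL.
1/Ccw = 1/54.0 − 1/122 = 0.01032.
Ccw = 96.899 mL/cmH2O.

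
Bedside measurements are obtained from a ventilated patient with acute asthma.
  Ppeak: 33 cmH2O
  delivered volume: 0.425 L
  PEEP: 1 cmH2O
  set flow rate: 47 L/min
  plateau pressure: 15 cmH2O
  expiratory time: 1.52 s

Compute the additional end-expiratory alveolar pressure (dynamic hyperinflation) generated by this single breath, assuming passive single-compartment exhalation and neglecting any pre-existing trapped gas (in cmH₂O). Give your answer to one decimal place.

1.6

Flow: 47 L/min ÷ 60 = 0.7833 L/s.
R = (PIP − Pplat)/V̇ = (33 − 15) / 0.7833 = 18.0/0.7833 = 22.98 cmH2O·s/L.
C = Vt/(Pplat − PEEP) = 425.0 / (15 − 1) = 425.0/14.0 = 30.357 mL/cmH2O.
τ = R × C = 22.98 × 0.03036 L/cmH2O = 0.6977 s.
Fraction remaining = e^(−Te/τ) = e^(−1.52/0.6977) = 0.1132; trapped volume = 425.0 × 0.1132 = 48.11 mL.
Additional alveolar pressure from trapping ≈ V_trapped / C = 48.11 / 30.357 = 1.585 cmH2O.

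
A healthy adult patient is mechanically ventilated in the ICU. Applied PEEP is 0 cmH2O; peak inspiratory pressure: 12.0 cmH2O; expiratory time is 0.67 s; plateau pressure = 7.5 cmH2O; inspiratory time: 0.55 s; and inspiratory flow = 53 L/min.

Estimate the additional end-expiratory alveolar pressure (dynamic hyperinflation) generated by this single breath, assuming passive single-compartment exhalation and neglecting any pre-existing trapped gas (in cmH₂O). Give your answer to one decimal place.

1.0

Flow: 53 L/min ÷ 60 = 0.8833 L/s.
Vt = flow × Ti = 0.8833 L/s × 0.55 s × 1000 mL/L = 485.82 mL.
R = (PIP − Pplat)/V̇ = (12.0 − 7.5) / 0.8833 = 4.5/0.8833 = 5.095 cmH2O·s/L.
C = Vt/(Pplat − PEEP) = 485.82 / (7.5 − 0) = 485.82/7.5 = 64.776 mL/cmH2O.
τ = R × C = 5.095 × 0.06478 L/cmH2O = 0.3301 s.
Fraction remaining = e^(−Te/τ) = e^(−0.67/0.3301) = 0.1314; trapped volume = 485.82 × 0.1314 = 63.837 mL.
Additional alveolar pressure from trapping ≈ V_trapped / C = 63.837 / 64.776 = 0.9855 cmH2O.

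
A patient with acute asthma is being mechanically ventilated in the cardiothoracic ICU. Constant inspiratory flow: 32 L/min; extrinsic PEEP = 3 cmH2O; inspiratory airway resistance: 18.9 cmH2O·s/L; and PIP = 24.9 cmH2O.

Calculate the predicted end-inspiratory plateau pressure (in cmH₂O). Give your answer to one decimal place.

Flow: 32 L/min ÷ 60 = 0.5333 L/s.
Pplat = PIP − Raw × flow = 24.9 − 18.9 × 0.5333 = 24.9 − 10.079 = 14.821 cmH2O.

14.8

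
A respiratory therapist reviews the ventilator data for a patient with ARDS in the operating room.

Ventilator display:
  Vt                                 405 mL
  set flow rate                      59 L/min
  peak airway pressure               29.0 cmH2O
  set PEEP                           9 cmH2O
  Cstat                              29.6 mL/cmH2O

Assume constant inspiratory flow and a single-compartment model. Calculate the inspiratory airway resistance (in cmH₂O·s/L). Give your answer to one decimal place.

6.4

Flow: 59 L/min ÷ 60 = 0.9833 L/s.
Equation of motion (constant flow): PIP = Vt/C + R·V̇ + PEEP.
R·V̇ = PIP − Vt/C − PEEP = 29.0 − 405/29.6 − 9 = 29.0 − 13.682 − 9 = 6.318 cmH2O.
R = 6.318 / 0.9833 = 6.425 cmH2O·s/L.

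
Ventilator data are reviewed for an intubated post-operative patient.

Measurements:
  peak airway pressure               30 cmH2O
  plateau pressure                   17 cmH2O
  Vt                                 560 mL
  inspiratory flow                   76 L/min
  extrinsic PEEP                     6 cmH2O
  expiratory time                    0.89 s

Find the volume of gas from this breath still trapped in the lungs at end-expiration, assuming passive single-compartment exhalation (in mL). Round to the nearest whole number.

102

Flow: 76 L/min ÷ 60 = 1.2667 L/s.
R = (PIP − Pplat)/V̇ = (30 − 17) / 1.2667 = 13.0/1.2667 = 10.263 cmH2O·s/L.
C = Vt/(Pplat − PEEP) = 560.0 / (17 − 6) = 560.0/11.0 = 50.909 mL/cmH2O.
τ = R × C = 10.263 × 0.05091 L/cmH2O = 0.5225 s.
Fraction remaining = e^(−Te/τ) = e^(−0.89/0.5225) = 0.1821.
Trapped volume = 560.0 × 0.1821 = 101.98 mL.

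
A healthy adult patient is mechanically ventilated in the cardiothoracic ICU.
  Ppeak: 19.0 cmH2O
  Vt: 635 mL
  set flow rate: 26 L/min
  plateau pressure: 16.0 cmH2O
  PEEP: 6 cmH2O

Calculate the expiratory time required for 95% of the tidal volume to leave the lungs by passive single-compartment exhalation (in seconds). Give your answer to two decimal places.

1.32

Flow: 26 L/min ÷ 60 = 0.4333 L/s.
R = (PIP − Pplat)/V̇ = (19.0 − 16.0) / 0.4333 = 3.0/0.4333 = 6.924 cmH2O·s/L.
C = Vt/(Pplat − PEEP) = 635.0 / (16.0 − 6) = 635.0/10.0 = 63.5 mL/cmH2O.
τ = R × C = 6.924 × 0.0635 L/cmH2O = 0.4397 s.
t = −τ·ln(1 − 0.95) = −0.4397·ln(0.05) = 1.317 s.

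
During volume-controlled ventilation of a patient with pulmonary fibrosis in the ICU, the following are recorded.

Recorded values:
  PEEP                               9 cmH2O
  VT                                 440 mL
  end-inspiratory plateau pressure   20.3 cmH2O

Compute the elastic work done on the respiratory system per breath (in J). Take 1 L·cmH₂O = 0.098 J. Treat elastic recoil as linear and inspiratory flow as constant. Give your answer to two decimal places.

0.24

Elastic work ≈ ½ × (Pplat − PEEP) × Vt = 0.5 × (20.3 − 9) × 0.440 L = 0.5 × 11.3 × 0.440 = 2.486 L·cmH2O.
× 0.098 J/(L·cmH2O) → 0.2436 J.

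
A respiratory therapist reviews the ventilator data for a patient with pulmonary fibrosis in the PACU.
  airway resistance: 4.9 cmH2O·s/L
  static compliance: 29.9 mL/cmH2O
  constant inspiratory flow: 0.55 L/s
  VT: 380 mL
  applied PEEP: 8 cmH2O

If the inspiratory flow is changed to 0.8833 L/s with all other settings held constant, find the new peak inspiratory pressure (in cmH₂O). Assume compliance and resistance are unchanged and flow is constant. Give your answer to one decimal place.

25.0

PIP = Vt/C + R·V̇ + PEEP (constant-flow equation of motion).
Only the resistive term changes: ΔPIP = R × ΔV̇ = 4.9 × (0.8833 − 0.55) = 4.9 × 0.3333 = 1.633 cmH2O.
Original PIP = 380/29.9 + 4.9×0.55 + 8 = 23.404 cmH2O; new PIP = 23.404 + (1.633) = 25.037 cmH2O.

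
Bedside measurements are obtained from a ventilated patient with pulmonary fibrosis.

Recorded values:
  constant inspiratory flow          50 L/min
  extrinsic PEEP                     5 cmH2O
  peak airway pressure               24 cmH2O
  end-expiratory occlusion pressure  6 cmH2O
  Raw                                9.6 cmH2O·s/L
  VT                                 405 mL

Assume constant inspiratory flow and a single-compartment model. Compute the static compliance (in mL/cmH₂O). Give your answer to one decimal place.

40.5

Flow: 50 L/min ÷ 60 = 0.8333 L/s.
Total PEEP = 6 cmH2O (set 5 + intrinsic 1); this is the baseline alveolar pressure.
Equation of motion (constant flow): PIP = Vt/C + R·V̇ + PEEP.
Vt/C = PIP − R·V̇ − PEEP = 24 − 9.6×0.8333 − 6 = 24 − 8.0 − 6 = 10.0 cmH2O.
C = Vt / 10.0 = 405 / 10.0 = 40.5 mL/cmH2O.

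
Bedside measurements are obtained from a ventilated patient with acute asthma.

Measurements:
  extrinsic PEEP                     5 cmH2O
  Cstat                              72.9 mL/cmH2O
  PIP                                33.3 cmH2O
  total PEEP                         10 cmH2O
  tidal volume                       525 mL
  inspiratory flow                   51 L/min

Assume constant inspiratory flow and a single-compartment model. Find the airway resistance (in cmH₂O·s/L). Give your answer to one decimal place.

Flow: 51 L/min ÷ 60 = 0.85 L/s.
Total PEEP = 10 cmH2O (set 5 + intrinsic 5); this is the baseline alveolar pressure.
Equation of motion (constant flow): PIP = Vt/C + R·V̇ + PEEP.
R·V̇ = PIP − Vt/C − PEEP = 33.3 − 525/72.9 − 10 = 33.3 − 7.202 − 10 = 16.098 cmH2O.
R = 16.098 / 0.85 = 18.939 cmH2O·s/L.

18.9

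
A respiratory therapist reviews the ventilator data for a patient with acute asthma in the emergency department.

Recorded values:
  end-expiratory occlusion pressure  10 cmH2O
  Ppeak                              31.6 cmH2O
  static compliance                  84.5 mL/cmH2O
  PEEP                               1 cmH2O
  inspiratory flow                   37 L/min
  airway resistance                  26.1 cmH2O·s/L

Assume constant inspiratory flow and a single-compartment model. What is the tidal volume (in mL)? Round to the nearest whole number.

465

Flow: 37 L/min ÷ 60 = 0.6167 L/s.
Total PEEP = 10 cmH2O (set 1 + intrinsic 9); this is the baseline alveolar pressure.
Equation of motion (constant flow): PIP = Vt/C + R·V̇ + PEEP.
Vt/C = PIP − R·V̇ − PEEP = 31.6 − 16.096 − 10 = 5.504 cmH2O.
Vt = C × 5.504 = 84.5 × 5.504 = 465.09 mL.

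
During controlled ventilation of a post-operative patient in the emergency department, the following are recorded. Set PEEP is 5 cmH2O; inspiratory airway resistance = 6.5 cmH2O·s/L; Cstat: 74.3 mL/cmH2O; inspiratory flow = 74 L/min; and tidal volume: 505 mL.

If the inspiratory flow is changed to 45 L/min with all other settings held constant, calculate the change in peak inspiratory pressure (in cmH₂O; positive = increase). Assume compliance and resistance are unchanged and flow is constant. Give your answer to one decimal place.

Flow: 74 L/min ÷ 60 = 1.2333 L/s.
New flow: 45 L/min ÷ 60 = 0.75 L/s.
PIP = Vt/C + R·V̇ + PEEP (constant-flow equation of motion).
Only the resistive term changes: ΔPIP = R × ΔV̇ = 6.5 × (0.75 − 1.2333) = 6.5 × -0.4833 = -3.141 cmH2O.

-3.1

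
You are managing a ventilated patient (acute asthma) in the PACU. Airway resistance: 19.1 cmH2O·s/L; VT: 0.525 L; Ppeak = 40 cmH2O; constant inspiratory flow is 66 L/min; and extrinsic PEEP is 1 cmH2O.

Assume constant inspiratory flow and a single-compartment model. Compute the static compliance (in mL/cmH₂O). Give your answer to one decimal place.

29.2

Flow: 66 L/min ÷ 60 = 1.1 L/s.
Equation of motion (constant flow): PIP = Vt/C + R·V̇ + PEEP.
Vt/C = PIP − R·V̇ − PEEP = 40 − 19.1×1.1 − 1 = 40 − 21.01 − 1 = 17.99 cmH2O.
C = Vt / 17.99 = 525 / 17.99 = 29.183 mL/cmH2O.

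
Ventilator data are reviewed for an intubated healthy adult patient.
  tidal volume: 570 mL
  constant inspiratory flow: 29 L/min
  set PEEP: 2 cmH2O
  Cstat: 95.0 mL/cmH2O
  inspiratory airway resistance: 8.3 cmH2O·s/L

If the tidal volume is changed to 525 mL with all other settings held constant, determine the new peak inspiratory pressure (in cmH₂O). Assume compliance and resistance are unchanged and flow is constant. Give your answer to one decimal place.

11.5

Flow: 29 L/min ÷ 60 = 0.4833 L/s.
PIP = Vt/C + R·V̇ + PEEP (constant-flow equation of motion).
Only the elastic term changes: ΔPIP = ΔVt / C = (525 − 570) / 95.0 = -0.4737 cmH2O.
Original PIP = 570/95.0 + 8.3×0.4833 + 2 = 12.011 cmH2O; new PIP = 12.011 + (-0.4737) = 11.537 cmH2O.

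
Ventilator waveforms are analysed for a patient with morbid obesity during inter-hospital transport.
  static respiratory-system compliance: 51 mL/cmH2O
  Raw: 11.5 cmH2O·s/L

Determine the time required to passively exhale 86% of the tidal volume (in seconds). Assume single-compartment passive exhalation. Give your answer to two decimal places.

1.15

τ = R × C = 11.5 × 51 mL/cmH2O = 11.5 × 0.051 L/cmH2O = 0.5865 s.
Exhaled fraction f = 1 − e^(−t/τ) → t = −τ·ln(1 − f) = −0.5865·ln(0.14) = 1.153 s.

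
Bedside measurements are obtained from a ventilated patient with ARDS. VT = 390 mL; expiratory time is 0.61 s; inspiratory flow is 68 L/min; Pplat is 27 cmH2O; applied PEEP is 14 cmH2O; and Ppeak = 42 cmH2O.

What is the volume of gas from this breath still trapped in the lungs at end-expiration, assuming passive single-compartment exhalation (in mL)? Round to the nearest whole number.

Flow: 68 L/min ÷ 60 = 1.1333 L/s.
R = (PIP − Pplat)/V̇ = (42 − 27) / 1.1333 = 15.0/1.1333 = 13.236 cmH2O·s/L.
C = Vt/(Pplat − PEEP) = 390.0 / (27 − 14) = 390.0/13.0 = 30.0 mL/cmH2O.
τ = R × C = 13.236 × 0.03 L/cmH2O = 0.3971 s.
Fraction remaining = e^(−Te/τ) = e^(−0.61/0.3971) = 0.2152.
Trapped volume = 390.0 × 0.2152 = 83.928 mL.

84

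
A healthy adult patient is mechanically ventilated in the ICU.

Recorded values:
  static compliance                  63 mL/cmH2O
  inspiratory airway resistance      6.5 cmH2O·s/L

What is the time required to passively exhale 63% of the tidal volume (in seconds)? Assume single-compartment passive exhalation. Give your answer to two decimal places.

τ = R × C = 6.5 × 63 mL/cmH2O = 6.5 × 0.063 L/cmH2O = 0.4095 s.
Exhaled fraction f = 1 − e^(−t/τ) → t = −τ·ln(1 − f) = −0.4095·ln(0.37) = 0.4071 s.

0.41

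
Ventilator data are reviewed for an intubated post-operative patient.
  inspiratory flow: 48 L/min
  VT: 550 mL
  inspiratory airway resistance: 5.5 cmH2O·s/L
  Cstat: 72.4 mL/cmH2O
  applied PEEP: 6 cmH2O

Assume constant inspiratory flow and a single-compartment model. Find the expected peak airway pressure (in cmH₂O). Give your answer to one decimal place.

Flow: 48 L/min ÷ 60 = 0.8 L/s.
Equation of motion (constant flow): PIP = Vt/C + R·V̇ + PEEP.
PIP = 550/72.4 + 5.5×0.8 + 6 = 7.597 + 4.4 + 6 = 17.997 cmH2O.

18.0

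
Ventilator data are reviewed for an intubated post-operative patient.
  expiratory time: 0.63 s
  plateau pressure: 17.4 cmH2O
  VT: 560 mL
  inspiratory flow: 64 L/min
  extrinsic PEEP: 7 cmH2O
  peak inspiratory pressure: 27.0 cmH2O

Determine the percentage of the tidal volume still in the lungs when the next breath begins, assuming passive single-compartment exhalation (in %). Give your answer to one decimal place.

Flow: 64 L/min ÷ 60 = 1.0667 L/s.
R = (PIP − Pplat)/V̇ = (27.0 − 17.4) / 1.0667 = 9.6/1.0667 = 9.0 cmH2O·s/L.
C = Vt/(Pplat − PEEP) = 560.0 / (17.4 − 7) = 560.0/10.4 = 53.846 mL/cmH2O.
τ = R × C = 9.0 × 0.05385 L/cmH2O = 0.4847 s.
Fraction remaining at end-expiration = e^(−Te/τ) = e^(−0.63/0.4847) = 0.2726 → 27.26%.

27.3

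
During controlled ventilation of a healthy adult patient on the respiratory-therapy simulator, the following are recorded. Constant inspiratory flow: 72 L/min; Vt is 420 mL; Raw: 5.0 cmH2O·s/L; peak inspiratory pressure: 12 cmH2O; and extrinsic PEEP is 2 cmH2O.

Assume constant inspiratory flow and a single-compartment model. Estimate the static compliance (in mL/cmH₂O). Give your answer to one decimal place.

Flow: 72 L/min ÷ 60 = 1.2 L/s.
Equation of motion (constant flow): PIP = Vt/C + R·V̇ + PEEP.
Vt/C = PIP − R·V̇ − PEEP = 12 − 5.0×1.2 − 2 = 12 − 6.0 − 2 = 4.0 cmH2O.
C = Vt / 4.0 = 420 / 4.0 = 105.0 mL/cmH2O.

105.0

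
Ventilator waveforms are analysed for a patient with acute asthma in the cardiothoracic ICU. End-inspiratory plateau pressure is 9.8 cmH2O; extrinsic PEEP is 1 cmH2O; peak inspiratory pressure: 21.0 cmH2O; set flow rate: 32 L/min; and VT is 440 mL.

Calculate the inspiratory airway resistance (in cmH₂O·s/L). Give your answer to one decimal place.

21.0

Flow: 32 L/min ÷ 60 = 0.5333 L/s.
Raw = (PIP − Pplat) / flow = (21.0 − 9.8) / 0.5333 = 11.2 / 0.5333 = 21.001 cmH2O·s/L.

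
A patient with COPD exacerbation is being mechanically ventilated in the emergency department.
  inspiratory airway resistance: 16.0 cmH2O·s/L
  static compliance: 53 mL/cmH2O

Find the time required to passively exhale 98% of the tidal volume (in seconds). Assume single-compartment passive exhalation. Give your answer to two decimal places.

3.32

τ = R × C = 16.0 × 53 mL/cmH2O = 16.0 × 0.053 L/cmH2O = 0.848 s.
Exhaled fraction f = 1 − e^(−t/τ) → t = −τ·ln(1 − f) = −0.848·ln(0.02) = 3.317 s.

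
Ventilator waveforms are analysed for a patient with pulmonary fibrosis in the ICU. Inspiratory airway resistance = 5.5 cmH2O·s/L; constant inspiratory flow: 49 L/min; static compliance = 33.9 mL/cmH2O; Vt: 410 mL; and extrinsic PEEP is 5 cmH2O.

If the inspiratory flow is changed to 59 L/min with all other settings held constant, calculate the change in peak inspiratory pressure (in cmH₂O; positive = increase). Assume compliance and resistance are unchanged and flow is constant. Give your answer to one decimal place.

0.9

Flow: 49 L/min ÷ 60 = 0.8167 L/s.
New flow: 59 L/min ÷ 60 = 0.9833 L/s.
PIP = Vt/C + R·V̇ + PEEP (constant-flow equation of motion).
Only the resistive term changes: ΔPIP = R × ΔV̇ = 5.5 × (0.9833 − 0.8167) = 5.5 × 0.1666 = 0.9163 cmH2O.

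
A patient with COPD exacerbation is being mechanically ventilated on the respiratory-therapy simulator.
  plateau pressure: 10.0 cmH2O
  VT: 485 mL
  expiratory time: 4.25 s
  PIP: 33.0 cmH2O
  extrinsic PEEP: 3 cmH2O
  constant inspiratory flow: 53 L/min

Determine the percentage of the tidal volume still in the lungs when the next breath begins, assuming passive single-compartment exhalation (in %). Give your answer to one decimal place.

Flow: 53 L/min ÷ 60 = 0.8833 L/s.
R = (PIP − Pplat)/V̇ = (33.0 − 10.0) / 0.8833 = 23.0/0.8833 = 26.039 cmH2O·s/L.
C = Vt/(Pplat − PEEP) = 485.0 / (10.0 − 3) = 485.0/7.0 = 69.286 mL/cmH2O.
τ = R × C = 26.039 × 0.06929 L/cmH2O = 1.804 s.
Fraction remaining at end-expiration = e^(−Te/τ) = e^(−4.25/1.804) = 0.09481 → 9.481%.

9.5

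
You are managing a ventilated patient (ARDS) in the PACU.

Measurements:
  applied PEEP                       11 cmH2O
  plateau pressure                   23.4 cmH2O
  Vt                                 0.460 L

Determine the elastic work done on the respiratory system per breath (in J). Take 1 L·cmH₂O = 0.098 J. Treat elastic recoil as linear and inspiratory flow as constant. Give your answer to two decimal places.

0.28

Elastic work ≈ ½ × (Pplat − PEEP) × Vt = 0.5 × (23.4 − 11) × 0.460 L = 0.5 × 12.4 × 0.460 = 2.852 L·cmH2O.
× 0.098 J/(L·cmH2O) → 0.2795 J.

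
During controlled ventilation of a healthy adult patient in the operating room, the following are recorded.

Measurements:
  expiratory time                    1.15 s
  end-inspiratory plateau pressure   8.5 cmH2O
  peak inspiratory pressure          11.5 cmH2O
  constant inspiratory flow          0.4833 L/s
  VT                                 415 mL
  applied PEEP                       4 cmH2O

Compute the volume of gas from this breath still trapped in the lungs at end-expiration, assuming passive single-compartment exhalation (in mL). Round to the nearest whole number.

56

R = (PIP − Pplat)/V̇ = (11.5 − 8.5) / 0.4833 = 3.0/0.4833 = 6.207 cmH2O·s/L.
C = Vt/(Pplat − PEEP) = 415.0 / (8.5 − 4) = 415.0/4.5 = 92.222 mL/cmH2O.
τ = R × C = 6.207 × 0.09222 L/cmH2O = 0.5724 s.
Fraction remaining = e^(−Te/τ) = e^(−1.15/0.5724) = 0.1341.
Trapped volume = 415.0 × 0.1341 = 55.652 mL.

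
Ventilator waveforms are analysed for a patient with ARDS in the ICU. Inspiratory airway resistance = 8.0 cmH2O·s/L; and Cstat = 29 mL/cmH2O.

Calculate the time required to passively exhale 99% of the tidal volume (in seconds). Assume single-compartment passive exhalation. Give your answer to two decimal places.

τ = R × C = 8.0 × 29 mL/cmH2O = 8.0 × 0.029 L/cmH2O = 0.232 s.
Exhaled fraction f = 1 − e^(−t/τ) → t = −τ·ln(1 − f) = −0.232·ln(0.01) = 1.068 s.

1.07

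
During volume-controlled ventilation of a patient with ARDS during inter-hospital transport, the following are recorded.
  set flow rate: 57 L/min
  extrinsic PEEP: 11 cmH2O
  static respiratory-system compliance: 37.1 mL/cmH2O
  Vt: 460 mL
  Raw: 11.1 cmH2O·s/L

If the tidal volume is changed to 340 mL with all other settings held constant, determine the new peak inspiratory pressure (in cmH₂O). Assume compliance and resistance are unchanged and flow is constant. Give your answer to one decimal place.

30.7

Flow: 57 L/min ÷ 60 = 0.95 L/s.
PIP = Vt/C + R·V̇ + PEEP (constant-flow equation of motion).
Only the elastic term changes: ΔPIP = ΔVt / C = (340 − 460) / 37.1 = -3.235 cmH2O.
Original PIP = 460/37.1 + 11.1×0.95 + 11 = 33.944 cmH2O; new PIP = 33.944 + (-3.235) = 30.709 cmH2O.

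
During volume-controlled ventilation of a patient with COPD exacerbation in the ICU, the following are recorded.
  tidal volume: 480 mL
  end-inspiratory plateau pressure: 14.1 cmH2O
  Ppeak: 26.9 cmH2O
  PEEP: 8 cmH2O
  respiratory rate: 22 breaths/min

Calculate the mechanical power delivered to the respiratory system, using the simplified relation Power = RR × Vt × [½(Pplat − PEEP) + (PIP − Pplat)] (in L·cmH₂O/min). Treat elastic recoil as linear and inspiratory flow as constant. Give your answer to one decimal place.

167.4

Per-breath work = Vt × [½(Pplat−PEEP) + (PIP−Pplat)] = 0.480 × [0.5×6.1 + 12.8] = 0.480 × 15.85 = 7.608 L·cmH2O.
Power = 22 × 7.608 = 167.38 L·cmH2O/min.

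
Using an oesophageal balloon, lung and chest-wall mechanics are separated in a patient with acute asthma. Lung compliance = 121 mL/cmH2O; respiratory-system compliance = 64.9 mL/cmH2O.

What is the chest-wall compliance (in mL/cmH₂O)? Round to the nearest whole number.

1/Ccw = 1/Crs − 1/CL.
1/Ccw = 1/64.9 − 1/121 = 0.007144.
Ccw = 139.98 mL/cmH2O.

140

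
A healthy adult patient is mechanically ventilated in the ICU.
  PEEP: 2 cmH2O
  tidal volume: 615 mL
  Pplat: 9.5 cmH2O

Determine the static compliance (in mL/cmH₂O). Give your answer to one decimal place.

82.0

Cstat = Vt / (Pplat − PEEP) = 615 / (9.5 − 2) = 615 / 7.5 = 82.0 mL/cmH2O.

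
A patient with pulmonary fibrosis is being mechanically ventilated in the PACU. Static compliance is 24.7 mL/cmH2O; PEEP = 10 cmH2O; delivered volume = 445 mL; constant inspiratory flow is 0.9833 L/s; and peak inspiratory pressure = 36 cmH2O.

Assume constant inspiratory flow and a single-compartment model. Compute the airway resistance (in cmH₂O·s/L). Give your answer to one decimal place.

Equation of motion (constant flow): PIP = Vt/C + R·V̇ + PEEP.
R·V̇ = PIP − Vt/C − PEEP = 36 − 445/24.7 − 10 = 36 − 18.016 − 10 = 7.984 cmH2O.
R = 7.984 / 0.9833 = 8.12 cmH2O·s/L.

8.1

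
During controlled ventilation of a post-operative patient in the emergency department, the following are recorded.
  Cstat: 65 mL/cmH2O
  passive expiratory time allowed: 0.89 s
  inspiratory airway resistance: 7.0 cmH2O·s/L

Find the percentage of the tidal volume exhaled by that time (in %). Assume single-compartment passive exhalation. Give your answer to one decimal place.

85.9

τ = R × C = 7.0 × 65 mL/cmH2O = 7.0 × 0.065 L/cmH2O = 0.455 s.
Passive exhalation: V(t)/V₀ = e^(−t/τ) = e^(−0.89/0.455) = 0.1414.
Fraction exhaled = 1 − 0.1414 = 0.8586 → 85.86%.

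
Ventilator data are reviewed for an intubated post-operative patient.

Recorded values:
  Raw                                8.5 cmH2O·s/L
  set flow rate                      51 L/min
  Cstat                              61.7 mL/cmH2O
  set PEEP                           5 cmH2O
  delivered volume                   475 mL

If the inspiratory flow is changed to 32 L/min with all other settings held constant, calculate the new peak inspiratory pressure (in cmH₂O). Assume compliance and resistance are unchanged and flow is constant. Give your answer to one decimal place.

17.2

Flow: 51 L/min ÷ 60 = 0.85 L/s.
New flow: 32 L/min ÷ 60 = 0.5333 L/s.
PIP = Vt/C + R·V̇ + PEEP (constant-flow equation of motion).
Only the resistive term changes: ΔPIP = R × ΔV̇ = 8.5 × (0.5333 − 0.85) = 8.5 × -0.3167 = -2.692 cmH2O.
Original PIP = 475/61.7 + 8.5×0.85 + 5 = 19.924 cmH2O; new PIP = 19.924 + (-2.692) = 17.232 cmH2O.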